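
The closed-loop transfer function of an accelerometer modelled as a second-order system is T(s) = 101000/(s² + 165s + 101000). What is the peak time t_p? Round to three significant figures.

t_p ≈ 0.0102 s

Matching coefficients with s² + 2ζω_n s + ω_n² gives ω_n² = 101000 ⇒ ω_n = 318 rad/s, and ζ = 165/(2ω_n) = 0.260.
ω_d = ω_n√(1−ζ²) = 307 rad/s. Then t_p = π/ω_d = 0.0102 s.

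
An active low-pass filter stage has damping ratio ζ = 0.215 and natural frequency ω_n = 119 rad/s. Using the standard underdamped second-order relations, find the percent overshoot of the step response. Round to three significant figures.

%OS ≈ 50.1%

For an underdamped second-order system, %OS = 100·exp(−πζ/√(1−ζ²)).
πζ/√(1−ζ²) = π·0.215/√(1−0.0462) = 0.6916, so %OS = 100·e^(−0.6916) = 50.1%.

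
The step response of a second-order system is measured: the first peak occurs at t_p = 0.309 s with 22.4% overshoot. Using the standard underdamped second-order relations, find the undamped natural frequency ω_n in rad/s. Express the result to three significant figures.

ω_n ≈ 11.3 rad/s

From the overshoot, ζ = −ln(OS)/√(π²+ln²(OS)) = 0.430.
t_p = π/ω_d ⇒ ω_d = 10.2 rad/s; then ω_n = ω_d/√(1−ζ²) = 11.3 rad/s.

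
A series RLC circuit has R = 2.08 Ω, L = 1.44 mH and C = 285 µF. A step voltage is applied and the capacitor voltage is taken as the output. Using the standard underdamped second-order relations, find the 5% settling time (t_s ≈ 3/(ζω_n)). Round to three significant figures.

For a series RLC circuit (capacitor voltage as output), ω_n = 1/√(LC) = 1/√(1.44 mH · 285 µF) = 1560 rad/s.
ζ = (R/2)·√(C/L) = (2.08/2)·√(285 µF/1.44 mH) = 0.463.
t_s ≈ 3/(ζω_n) = 0.00415 s.

t_s ≈ 0.00415 s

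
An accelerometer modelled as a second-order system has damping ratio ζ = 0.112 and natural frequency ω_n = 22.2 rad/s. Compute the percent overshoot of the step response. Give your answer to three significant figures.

For an underdamped second-order system, %OS = 100·exp(−πζ/√(1−ζ²)).
πζ/√(1−ζ²) = π·0.112/√(1−0.0125) = 0.3541, so %OS = 100·e^(−0.3541) = 70.2%.

%OS ≈ 70.2%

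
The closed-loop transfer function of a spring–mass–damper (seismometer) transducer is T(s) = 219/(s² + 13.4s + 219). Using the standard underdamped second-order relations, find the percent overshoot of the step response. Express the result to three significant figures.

%OS ≈ 20.3%

Comparing the denominator to s² + 2ζω_n s + ω_n²: ω_n = √219 = 14.8 rad/s, and 2ζω_n = 13.4 so ζ = 13.4/(2·14.8) = 0.453.
%OS = 100·exp(−πζ/√(1−ζ²)) = 20.3%.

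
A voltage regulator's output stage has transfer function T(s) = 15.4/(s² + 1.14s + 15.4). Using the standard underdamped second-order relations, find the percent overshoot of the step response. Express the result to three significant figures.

Comparing the denominator to s² + 2ζω_n s + ω_n²: ω_n = √15.4 = 3.92 rad/s, and 2ζω_n = 1.14 so ζ = 1.14/(2·3.92) = 0.145.
%OS = 100·exp(−πζ/√(1−ζ²)) = 63.1%.

%OS ≈ 63.1%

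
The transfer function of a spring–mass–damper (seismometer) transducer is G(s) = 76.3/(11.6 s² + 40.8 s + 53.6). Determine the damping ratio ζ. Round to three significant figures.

ζ ≈ 0.818

Dividing through by 11.6: denominator becomes s² + 3.517 s + 4.621.
So ω_n = √4.621 = 2.15 rad/s and ζ = 3.517/(2·2.15) = 0.818.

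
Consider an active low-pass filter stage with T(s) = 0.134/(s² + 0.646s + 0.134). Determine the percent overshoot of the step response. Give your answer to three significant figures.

Comparing the denominator to s² + 2ζω_n s + ω_n²: ω_n = √0.134 = 0.366 rad/s, and 2ζω_n = 0.646 so ζ = 0.646/(2·0.366) = 0.882.
Overshoot: exp(−π·0.882/√(1−0.882²)) = 0.00276, i.e. 0.276%.

%OS ≈ 0.276%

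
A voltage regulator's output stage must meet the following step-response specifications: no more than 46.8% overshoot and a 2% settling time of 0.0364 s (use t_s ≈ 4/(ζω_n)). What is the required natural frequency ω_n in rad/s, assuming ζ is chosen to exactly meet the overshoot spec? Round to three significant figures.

ω_n ≈ 468 rad/s

ζ = −ln(OS)/√(π² + (ln OS)²). With OS = 0.468, ln OS = −0.7593 and ζ = 0.7593/3.232 = 0.235.
From t_s ≈ 4/(ζω_n): ω_n = 4/(ζ·t_s) = 4/(0.235·0.0364) = 468 rad/s.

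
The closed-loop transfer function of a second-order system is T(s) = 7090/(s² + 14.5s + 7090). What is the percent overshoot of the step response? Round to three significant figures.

Comparing the denominator to s² + 2ζω_n s + ω_n²: ω_n = √7090 = 84.2 rad/s, and 2ζω_n = 14.5 so ζ = 14.5/(2·84.2) = 0.0861.
Overshoot: exp(−π·0.0861/√(1−0.0861²)) = 0.762, i.e. 76.2%.

%OS ≈ 76.2%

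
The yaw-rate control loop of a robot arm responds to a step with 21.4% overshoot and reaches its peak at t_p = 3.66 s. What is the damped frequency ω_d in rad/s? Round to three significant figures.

t_p = π/ω_d, so ω_d = π/3.66 = 0.858 rad/s.

ω_d ≈ 0.858 rad/s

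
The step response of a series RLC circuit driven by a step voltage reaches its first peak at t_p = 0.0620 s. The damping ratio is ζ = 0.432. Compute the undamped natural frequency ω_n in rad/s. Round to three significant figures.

ω_n ≈ 56.2 rad/s

Peak time t_p = π/ω_d, so ω_d = π/t_p = π/0.0620 = 50.7 rad/s.
ω_n = ω_d/√(1−ζ²) = 50.7/√0.813 = 56.2 rad/s.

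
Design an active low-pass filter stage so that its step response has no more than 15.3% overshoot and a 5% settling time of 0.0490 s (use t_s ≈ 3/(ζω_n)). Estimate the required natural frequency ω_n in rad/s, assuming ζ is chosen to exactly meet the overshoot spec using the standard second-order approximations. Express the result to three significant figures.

ω_n ≈ 119 rad/s

Inverting the overshoot relation: ζ = |ln 0.153|/√(π² + ln²0.153) = 0.513.
Then ω_n = 3/(ζ t_s) = 3/(0.513 × 0.0490) = 119 rad/s.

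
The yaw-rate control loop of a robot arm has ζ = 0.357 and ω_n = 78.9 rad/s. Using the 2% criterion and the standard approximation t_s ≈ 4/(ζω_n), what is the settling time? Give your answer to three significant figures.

t_s ≈ 0.142 s

t_s ≈ 4/(ζω_n) = 4/(0.357 × 78.9) = 0.142 s.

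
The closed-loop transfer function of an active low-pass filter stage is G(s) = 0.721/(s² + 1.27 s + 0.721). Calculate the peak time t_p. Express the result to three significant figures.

Matching coefficients with s² + 2ζω_n s + ω_n² gives ω_n² = 0.721 ⇒ ω_n = 0.849 rad/s, and ζ = 1.27/(2ω_n) = 0.748.
The damped frequency ω_d = ω_n√(1−ζ²) = 0.564 rad/s. Then t_p = π/ω_d = 5.57 s.

t_p ≈ 5.57 s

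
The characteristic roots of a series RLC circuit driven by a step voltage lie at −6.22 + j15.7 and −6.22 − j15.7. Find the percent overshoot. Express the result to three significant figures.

The poles are at −σ ± jω_d with σ = 6.22 and ω_d = 15.7, so ω_n = √(σ²+ω_d²) = 16.9 rad/s and ζ = σ/ω_n = 0.368.
Overshoot: exp(−π·0.368/√(1−0.368²)) = 0.288, i.e. 28.8%.

%OS ≈ 28.8%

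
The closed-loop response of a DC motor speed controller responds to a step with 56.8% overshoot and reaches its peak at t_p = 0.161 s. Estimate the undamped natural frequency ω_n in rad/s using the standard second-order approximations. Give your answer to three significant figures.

ω_n ≈ 19.8 rad/s

The overshoot fixes ζ = −ln(OS)/√(π²+ln²(OS)) = 0.177.
t_p = π/ω_d ⇒ ω_d = 19.5 rad/s; then ω_n = ω_d/√(1−ζ²) = 19.8 rad/s.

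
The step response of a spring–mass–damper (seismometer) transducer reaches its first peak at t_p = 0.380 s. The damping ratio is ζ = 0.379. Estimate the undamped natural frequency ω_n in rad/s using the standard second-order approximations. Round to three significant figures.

Peak time t_p = π/ω_d, so ω_d = π/t_p = π/0.380 = 8.27 rad/s.
ω_n = ω_d/√(1−ζ²) = 8.27/√0.856 = 8.93 rad/s.

ω_n ≈ 8.93 rad/s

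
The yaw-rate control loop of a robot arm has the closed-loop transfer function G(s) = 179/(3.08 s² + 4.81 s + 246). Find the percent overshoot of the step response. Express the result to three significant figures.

%OS ≈ 75.9%

Dividing through by 3.08: denominator becomes s² + 1.562 s + 79.87.
So ω_n = √79.87 = 8.94 rad/s and ζ = 1.562/(2·8.94) = 0.0874.
%OS = 100·exp(−πζ/√(1−ζ²)) = 75.9%.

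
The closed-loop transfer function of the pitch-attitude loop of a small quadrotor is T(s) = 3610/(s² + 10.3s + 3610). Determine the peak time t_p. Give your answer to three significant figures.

t_p ≈ 0.0525 s

Matching coefficients with s² + 2ζω_n s + ω_n² gives ω_n² = 3610 ⇒ ω_n = 60.1 rad/s, and ζ = 10.3/(2ω_n) = 0.0857.
ω_d = 60.1·√(1 − 0.0857²) = 59.9 rad/s. Then t_p = π/ω_d = 0.0525 s.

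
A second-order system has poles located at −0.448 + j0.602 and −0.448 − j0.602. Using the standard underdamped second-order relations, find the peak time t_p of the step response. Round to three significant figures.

t_p ≈ 5.22 s

t_p = π/ω_d with ω_d = 0.602 (the imaginary part), so t_p = 5.22 s.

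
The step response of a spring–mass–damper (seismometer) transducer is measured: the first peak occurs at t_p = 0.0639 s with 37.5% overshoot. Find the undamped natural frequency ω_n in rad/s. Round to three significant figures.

ω_n ≈ 51.5 rad/s

From the overshoot, ζ = −ln(OS)/√(π²+ln²(OS)) = 0.298.
t_p = π/ω_d ⇒ ω_d = 49.2 rad/s; then ω_n = ω_d/√(1−ζ²) = 51.5 rad/s.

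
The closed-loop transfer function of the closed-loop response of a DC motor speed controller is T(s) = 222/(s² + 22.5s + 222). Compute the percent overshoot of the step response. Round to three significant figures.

%OS ≈ 2.68%

ω_n = √222 = 14.9 rad/s; ζ = 22.5/(2·14.9) = 0.755.
%OS = 100 e^{−πζ/√(1−ζ²)} with ζ = 0.755 gives 2.68%.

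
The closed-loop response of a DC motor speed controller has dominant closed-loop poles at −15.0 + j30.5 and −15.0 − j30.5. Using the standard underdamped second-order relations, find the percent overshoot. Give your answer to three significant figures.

%OS ≈ 21.3%

The poles are at −σ ± jω_d with σ = 15.0 and ω_d = 30.5, so ω_n = √(σ²+ω_d²) = 34.0 rad/s and ζ = σ/ω_n = 0.441.
Overshoot: exp(−π·0.441/√(1−0.441²)) = 0.213, i.e. 21.3%.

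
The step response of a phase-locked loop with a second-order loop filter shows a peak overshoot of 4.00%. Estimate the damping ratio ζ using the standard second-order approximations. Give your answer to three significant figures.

ζ = −ln(OS)/√(π² + (ln OS)²). With OS = 0.0400, ln OS = −3.219 and ζ = 3.219/4.498 = 0.716.

ζ ≈ 0.716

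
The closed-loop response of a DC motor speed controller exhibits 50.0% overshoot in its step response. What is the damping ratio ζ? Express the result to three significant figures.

From %OS = 100·exp(−πζ/√(1−ζ²)), invert to get ζ = −ln(OS)/√(π² + ln²(OS)) with OS = 0.500.
−ln 0.500 = 0.6931, so ζ = 0.6931/√(π² + 0.4805) = 0.215.

ζ ≈ 0.215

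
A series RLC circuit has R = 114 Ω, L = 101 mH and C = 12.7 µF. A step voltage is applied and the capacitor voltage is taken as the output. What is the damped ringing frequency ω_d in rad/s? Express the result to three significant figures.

For a series RLC circuit (capacitor voltage as output), ω_n = 1/√(LC) = 1/√(101 mH · 12.7 µF) = 883 rad/s.
ζ = (R/2)·√(C/L) = (114/2)·√(12.7 µF/101 mH) = 0.639.
ω_d = ω_n√(1−ζ²) = 679 rad/s.

ω_d ≈ 679 rad/s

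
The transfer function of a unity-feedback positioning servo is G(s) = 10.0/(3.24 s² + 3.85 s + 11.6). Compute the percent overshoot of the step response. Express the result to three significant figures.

%OS ≈ 35.4%

Dividing through by 3.24: denominator becomes s² + 1.188 s + 3.580.
So ω_n = √3.580 = 1.89 rad/s and ζ = 1.188/(2·1.89) = 0.314.
%OS = 100·exp(−πζ/√(1−ζ²)) = 35.4%.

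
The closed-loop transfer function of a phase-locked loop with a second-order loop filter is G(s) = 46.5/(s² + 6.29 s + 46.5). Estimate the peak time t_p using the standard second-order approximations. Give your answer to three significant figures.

Matching coefficients with s² + 2ζω_n s + ω_n² gives ω_n² = 46.5 ⇒ ω_n = 6.82 rad/s, and ζ = 6.29/(2ω_n) = 0.461.
The damped frequency ω_d = ω_n√(1−ζ²) = 6.05 rad/s. Then t_p = π/ω_d = 0.519 s.

t_p ≈ 0.519 s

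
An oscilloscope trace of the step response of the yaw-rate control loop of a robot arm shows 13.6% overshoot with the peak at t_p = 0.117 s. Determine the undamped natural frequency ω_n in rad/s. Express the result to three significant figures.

ζ from %OS: ζ = |ln 0.136|/√(π²+ln²0.136) = 0.536.
From t_p = π/ω_d, ω_d = π/0.117 = 26.9 rad/s, so ω_n = ω_d/√(1−ζ²) = 31.8 rad/s.

ω_n ≈ 31.8 rad/s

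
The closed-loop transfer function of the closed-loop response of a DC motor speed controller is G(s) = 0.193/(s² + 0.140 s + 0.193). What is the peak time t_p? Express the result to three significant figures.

t_p ≈ 7.24 s

Comparing the denominator to s² + 2ζω_n s + ω_n²: ω_n = √0.193 = 0.439 rad/s, and 2ζω_n = 0.140 so ζ = 0.140/(2·0.439) = 0.159.
ω_d = 0.439·√(1 − 0.159²) = 0.434 rad/s. Then t_p = π/ω_d = 7.24 s.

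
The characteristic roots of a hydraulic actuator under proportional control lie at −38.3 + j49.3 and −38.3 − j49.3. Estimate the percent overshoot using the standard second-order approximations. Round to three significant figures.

The poles are at −σ ± jω_d with σ = 38.3 and ω_d = 49.3, so ω_n = √(σ²+ω_d²) = 62.4 rad/s and ζ = σ/ω_n = 0.613.
Overshoot: exp(−π·0.613/√(1−0.613²)) = 0.0871, i.e. 8.71%.

%OS ≈ 8.71%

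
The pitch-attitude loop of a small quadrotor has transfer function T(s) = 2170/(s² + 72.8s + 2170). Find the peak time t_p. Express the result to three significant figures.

Comparing the denominator to s² + 2ζω_n s + ω_n²: ω_n = √2170 = 46.6 rad/s, and 2ζω_n = 72.8 so ζ = 72.8/(2·46.6) = 0.781.
The damped frequency ω_d = ω_n√(1−ζ²) = 29.1 rad/s. Then t_p = π/ω_d = 0.108 s.

t_p ≈ 0.108 s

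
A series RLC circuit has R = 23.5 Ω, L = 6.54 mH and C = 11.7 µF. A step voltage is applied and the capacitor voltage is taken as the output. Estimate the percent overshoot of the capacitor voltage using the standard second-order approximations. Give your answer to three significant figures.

For a series RLC circuit (capacitor voltage as output), ω_n = 1/√(LC) = 1/√(6.54 mH · 11.7 µF) = 3620 rad/s.
ζ = (R/2)·√(C/L) = (23.5/2)·√(11.7 µF/6.54 mH) = 0.497.
%OS = 100·exp(−πζ/√(1−ζ²)) = 16.5%.

%OS ≈ 16.5%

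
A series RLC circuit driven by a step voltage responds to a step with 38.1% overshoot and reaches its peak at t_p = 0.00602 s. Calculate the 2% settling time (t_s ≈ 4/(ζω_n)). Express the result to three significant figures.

From the overshoot, ζ = −ln(OS)/√(π²+ln²(OS)) = 0.294.
From t_p = π/ω_d, ω_d = π/0.00602 = 522 rad/s, so ω_n = ω_d/√(1−ζ²) = 546 rad/s.
t_s ≈ 4/(ζω_n) = 4/(0.294·546) = 0.0250 s.

t_s ≈ 0.0250 s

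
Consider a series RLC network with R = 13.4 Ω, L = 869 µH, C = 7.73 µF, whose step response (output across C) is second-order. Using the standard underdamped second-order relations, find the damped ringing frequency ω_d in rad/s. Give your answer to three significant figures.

For a series RLC circuit (capacitor voltage as output), ω_n = 1/√(LC) = 1/√(869 µH · 7.73 µF) = 12200 rad/s.
ζ = (R/2)·√(C/L) = (13.4/2)·√(7.73 µF/869 µH) = 0.632.
The damped frequency ω_d = ω_n√(1−ζ²) = 9460 rad/s.

ω_d ≈ 9460 rad/s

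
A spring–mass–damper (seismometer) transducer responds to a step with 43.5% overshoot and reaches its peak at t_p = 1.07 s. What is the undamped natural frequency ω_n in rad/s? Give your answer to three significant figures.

The overshoot fixes ζ = −ln(OS)/√(π²+ln²(OS)) = 0.256.
t_p = π/ω_d ⇒ ω_d = 2.94 rad/s; then ω_n = ω_d/√(1−ζ²) = 3.04 rad/s.

ω_n ≈ 3.04 rad/s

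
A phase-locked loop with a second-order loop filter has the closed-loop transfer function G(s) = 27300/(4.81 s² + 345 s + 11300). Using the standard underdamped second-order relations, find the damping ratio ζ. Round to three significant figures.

ζ ≈ 0.740

Dividing through by 4.81: denominator becomes s² + 71.73 s + 2349.
So ω_n = √2349 = 48.5 rad/s and ζ = 71.73/(2·48.5) = 0.740.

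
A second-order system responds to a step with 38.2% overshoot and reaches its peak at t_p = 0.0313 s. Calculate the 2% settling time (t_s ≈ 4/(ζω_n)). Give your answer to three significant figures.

From the overshoot, ζ = −ln(OS)/√(π²+ln²(OS)) = 0.293.
t_p = π/ω_d ⇒ ω_d = 100 rad/s; then ω_n = ω_d/√(1−ζ²) = 105 rad/s.
t_s ≈ 4/(ζω_n) = 4/(0.293·105) = 0.130 s.

t_s ≈ 0.130 s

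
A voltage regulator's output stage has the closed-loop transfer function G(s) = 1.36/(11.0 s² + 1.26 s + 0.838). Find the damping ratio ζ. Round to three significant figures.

Dividing through by 11.0: denominator becomes s² + 0.1145 s + 0.07618.
So ω_n = √0.07618 = 0.276 rad/s and ζ = 0.1145/(2·0.276) = 0.208.

ζ ≈ 0.208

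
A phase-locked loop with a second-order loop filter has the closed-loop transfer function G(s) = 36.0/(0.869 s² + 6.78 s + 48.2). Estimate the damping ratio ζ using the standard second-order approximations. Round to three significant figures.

Dividing through by 0.869: denominator becomes s² + 7.802 s + 55.47.
So ω_n = √55.47 = 7.45 rad/s and ζ = 7.802/(2·7.45) = 0.524.

ζ ≈ 0.524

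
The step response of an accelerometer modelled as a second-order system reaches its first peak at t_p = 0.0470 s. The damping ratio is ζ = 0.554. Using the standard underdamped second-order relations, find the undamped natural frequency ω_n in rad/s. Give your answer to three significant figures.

ω_n ≈ 80.3 rad/s

Peak time t_p = π/ω_d, so ω_d = π/t_p = π/0.0470 = 66.8 rad/s.
ω_n = ω_d/√(1−ζ²) = 66.8/√0.693 = 80.3 rad/s.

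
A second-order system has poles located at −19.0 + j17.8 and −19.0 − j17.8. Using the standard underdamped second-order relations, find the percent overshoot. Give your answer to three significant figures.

With σ = 19.0, ω_d = 17.8: ω_n = √(σ²+ω_d²) = 26.0 rad/s, ζ = σ/ω_n = 0.730.
Overshoot: exp(−π·0.730/√(1−0.730²)) = 0.0350, i.e. 3.50%.

%OS ≈ 3.50%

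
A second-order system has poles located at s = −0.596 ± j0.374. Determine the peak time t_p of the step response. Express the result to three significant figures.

t_p ≈ 8.40 s

t_p = π/ω_d with ω_d = 0.374 (the imaginary part), so t_p = 8.40 s.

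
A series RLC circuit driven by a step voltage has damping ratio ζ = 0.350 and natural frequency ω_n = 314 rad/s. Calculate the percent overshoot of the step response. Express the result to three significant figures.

For an underdamped second-order system, %OS = 100·exp(−πζ/√(1−ζ²)).
πζ/√(1−ζ²) = π·0.350/√(1−0.122) = 1.174, so %OS = 100·e^(−1.174) = 30.9%.

%OS ≈ 30.9%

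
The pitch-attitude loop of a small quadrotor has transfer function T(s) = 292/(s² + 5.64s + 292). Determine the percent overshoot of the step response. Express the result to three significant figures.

Comparing the denominator to s² + 2ζω_n s + ω_n²: ω_n = √292 = 17.1 rad/s, and 2ζω_n = 5.64 so ζ = 5.64/(2·17.1) = 0.165.
%OS = 100 e^{−πζ/√(1−ζ²)} with ζ = 0.165 gives 59.1%.

%OS ≈ 59.1%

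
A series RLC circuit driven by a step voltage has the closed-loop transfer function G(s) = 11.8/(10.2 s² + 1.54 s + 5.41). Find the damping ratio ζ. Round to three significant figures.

ζ ≈ 0.104

Dividing through by 10.2: denominator becomes s² + 0.1510 s + 0.5304.
So ω_n = √0.5304 = 0.728 rad/s and ζ = 0.1510/(2·0.728) = 0.104.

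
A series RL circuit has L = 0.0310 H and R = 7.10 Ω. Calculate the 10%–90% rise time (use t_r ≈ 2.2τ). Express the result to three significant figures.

t_r ≈ 0.00961 s

τ = L/R = 0.0310/7.10 = 0.00437 s.
t_r ≈ 2.2τ = 0.00961 s.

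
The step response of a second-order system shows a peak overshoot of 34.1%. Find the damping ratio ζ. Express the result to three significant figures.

ζ ≈ 0.324

ζ = −ln(OS)/√(π² + (ln OS)²). With OS = 0.341, ln OS = −1.076 and ζ = 1.076/3.321 = 0.324.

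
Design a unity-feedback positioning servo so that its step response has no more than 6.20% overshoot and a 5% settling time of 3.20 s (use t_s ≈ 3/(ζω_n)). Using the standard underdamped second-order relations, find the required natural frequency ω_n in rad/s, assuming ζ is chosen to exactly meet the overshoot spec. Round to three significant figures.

ω_n ≈ 1.41 rad/s

Inverting the overshoot relation: ζ = |ln 0.0620|/√(π² + ln²0.0620) = 0.663.
From t_s ≈ 3/(ζω_n): ω_n = 3/(ζ·t_s) = 3/(0.663·3.20) = 1.41 rad/s.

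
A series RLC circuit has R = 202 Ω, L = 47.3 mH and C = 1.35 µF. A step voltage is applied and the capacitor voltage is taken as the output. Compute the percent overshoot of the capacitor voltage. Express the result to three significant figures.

For a series RLC circuit (capacitor voltage as output), ω_n = 1/√(LC) = 1/√(47.3 mH · 1.35 µF) = 3960 rad/s.
ζ = (R/2)·√(C/L) = (202/2)·√(1.35 µF/47.3 mH) = 0.540.
%OS = 100 e^{−πζ/√(1−ζ²)} with ζ = 0.540 gives 13.4%.

%OS ≈ 13.4%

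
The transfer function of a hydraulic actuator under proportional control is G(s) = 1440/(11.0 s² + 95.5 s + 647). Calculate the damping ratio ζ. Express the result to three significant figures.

Dividing through by 11.0: denominator becomes s² + 8.682 s + 58.82.
So ω_n = √58.82 = 7.67 rad/s and ζ = 8.682/(2·7.67) = 0.566.

ζ ≈ 0.566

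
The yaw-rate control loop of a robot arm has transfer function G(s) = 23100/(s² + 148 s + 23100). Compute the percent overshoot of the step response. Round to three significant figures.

Matching coefficients with s² + 2ζω_n s + ω_n² gives ω_n² = 23100 ⇒ ω_n = 152 rad/s, and ζ = 148/(2ω_n) = 0.487.
%OS = 100 e^{−πζ/√(1−ζ²)} with ζ = 0.487 gives 17.4%.

%OS ≈ 17.4%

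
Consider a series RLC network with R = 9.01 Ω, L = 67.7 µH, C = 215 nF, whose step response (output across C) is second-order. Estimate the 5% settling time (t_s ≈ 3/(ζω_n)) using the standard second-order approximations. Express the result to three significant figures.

t_s ≈ 0.0000451 s

For a series RLC circuit (capacitor voltage as output), ω_n = 1/√(LC) = 1/√(67.7 µH · 215 nF) = 262000 rad/s.
ζ = (R/2)·√(C/L) = (9.01/2)·√(215 nF/67.7 µH) = 0.254.
t_s ≈ 3/(ζω_n) = 0.0000451 s.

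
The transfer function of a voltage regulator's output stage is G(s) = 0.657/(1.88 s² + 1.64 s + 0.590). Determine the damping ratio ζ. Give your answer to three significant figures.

ζ ≈ 0.779

Dividing through by 1.88: denominator becomes s² + 0.8723 s + 0.3138.
So ω_n = √0.3138 = 0.560 rad/s and ζ = 0.8723/(2·0.560) = 0.779.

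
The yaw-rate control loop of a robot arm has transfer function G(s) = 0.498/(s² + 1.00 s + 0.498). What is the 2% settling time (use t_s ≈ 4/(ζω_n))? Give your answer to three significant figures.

Matching coefficients with s² + 2ζω_n s + ω_n² gives ω_n² = 0.498 ⇒ ω_n = 0.706 rad/s, and ζ = 1.00/(2ω_n) = 0.709.
t_s ≈ 4/(ζω_n) = 4/(0.709·0.706) = 8.00 s.

t_s ≈ 8.00 s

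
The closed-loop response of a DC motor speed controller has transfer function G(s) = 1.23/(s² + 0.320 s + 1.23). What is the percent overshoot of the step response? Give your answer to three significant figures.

%OS ≈ 63.3%

Comparing the denominator to s² + 2ζω_n s + ω_n²: ω_n = √1.23 = 1.11 rad/s, and 2ζω_n = 0.320 so ζ = 0.320/(2·1.11) = 0.144.
Overshoot: exp(−π·0.144/√(1−0.144²)) = 0.633, i.e. 63.3%.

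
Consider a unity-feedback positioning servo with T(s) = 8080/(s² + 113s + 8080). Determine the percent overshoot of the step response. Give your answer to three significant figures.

Matching coefficients with s² + 2ζω_n s + ω_n² gives ω_n² = 8080 ⇒ ω_n = 89.9 rad/s, and ζ = 113/(2ω_n) = 0.629.
%OS = 100·exp(−πζ/√(1−ζ²)) = 7.90%.

%OS ≈ 7.90%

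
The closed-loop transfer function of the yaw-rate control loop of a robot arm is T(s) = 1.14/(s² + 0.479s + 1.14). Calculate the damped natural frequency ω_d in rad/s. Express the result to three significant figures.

ω_n = √1.14 = 1.07 rad/s; ζ = 0.479/(2·1.07) = 0.224.
ω_d = ω_n√(1−ζ²) = 1.04 rad/s.

ω_d ≈ 1.04 rad/s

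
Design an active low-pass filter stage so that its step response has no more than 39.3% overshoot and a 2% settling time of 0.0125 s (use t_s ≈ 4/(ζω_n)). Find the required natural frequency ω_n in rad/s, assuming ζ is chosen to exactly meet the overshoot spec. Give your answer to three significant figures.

ω_n ≈ 1120 rad/s

Inverting the overshoot relation: ζ = |ln 0.393|/√(π² + ln²0.393) = 0.285.
Then ω_n = 4/(ζ t_s) = 4/(0.285 × 0.0125) = 1120 rad/s.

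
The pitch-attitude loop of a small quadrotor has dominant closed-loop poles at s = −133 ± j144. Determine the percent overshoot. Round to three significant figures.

%OS ≈ 5.49%

With σ = 133, ω_d = 144: ω_n = √(σ²+ω_d²) = 196 rad/s, ζ = σ/ω_n = 0.678.
%OS = 100 e^{−πζ/√(1−ζ²)} with ζ = 0.678 gives 5.49%.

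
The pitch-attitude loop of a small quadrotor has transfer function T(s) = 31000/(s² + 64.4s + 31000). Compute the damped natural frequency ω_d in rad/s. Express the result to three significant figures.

ω_d ≈ 173 rad/s

ω_n = √31000 = 176 rad/s; ζ = 64.4/(2·176) = 0.183.
The damped frequency ω_d = ω_n√(1−ζ²) = 173 rad/s.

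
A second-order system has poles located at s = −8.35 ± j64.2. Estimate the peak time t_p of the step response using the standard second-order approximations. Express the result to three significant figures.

t_p = π/ω_d with ω_d = 64.2 (the imaginary part), so t_p = 0.0489 s.

t_p ≈ 0.0489 s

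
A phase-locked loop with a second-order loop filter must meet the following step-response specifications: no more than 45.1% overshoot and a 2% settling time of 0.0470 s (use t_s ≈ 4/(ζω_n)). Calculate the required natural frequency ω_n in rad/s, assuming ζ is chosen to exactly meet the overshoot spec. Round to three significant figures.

Inverting the overshoot relation: ζ = |ln 0.451|/√(π² + ln²0.451) = 0.246.
From t_s ≈ 4/(ζω_n): ω_n = 4/(ζ·t_s) = 4/(0.246·0.0470) = 346 rad/s.

ω_n ≈ 346 rad/s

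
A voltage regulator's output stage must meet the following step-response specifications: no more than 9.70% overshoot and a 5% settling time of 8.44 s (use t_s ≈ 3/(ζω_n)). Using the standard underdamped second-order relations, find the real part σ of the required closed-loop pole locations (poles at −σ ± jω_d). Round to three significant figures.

The settling-time spec alone fixes σ = ζω_n = 3/t_s = 3/8.44 = 0.355.
(Overshoot then fixes ζ = 0.596 and hence ω_d = σ·√(1−ζ²)/ζ = 0.479 rad/s.)

σ ≈ 0.355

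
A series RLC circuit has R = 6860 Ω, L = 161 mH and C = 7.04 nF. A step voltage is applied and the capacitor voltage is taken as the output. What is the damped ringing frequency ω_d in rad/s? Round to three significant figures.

For a series RLC circuit (capacitor voltage as output), ω_n = 1/√(LC) = 1/√(161 mH · 7.04 nF) = 29700 rad/s.
ζ = (R/2)·√(C/L) = (6860/2)·√(7.04 nF/161 mH) = 0.717.
ω_d = ω_n√(1−ζ²) = 20700 rad/s.

ω_d ≈ 20700 rad/s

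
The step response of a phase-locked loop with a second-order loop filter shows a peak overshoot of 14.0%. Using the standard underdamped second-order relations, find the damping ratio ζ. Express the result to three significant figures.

ζ = −ln(OS)/√(π² + (ln OS)²). With OS = 0.140, ln OS = −1.966 and ζ = 1.966/3.706 = 0.531.

ζ ≈ 0.531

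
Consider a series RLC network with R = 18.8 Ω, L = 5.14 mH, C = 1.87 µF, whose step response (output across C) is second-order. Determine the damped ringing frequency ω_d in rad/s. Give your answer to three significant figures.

ω_d ≈ 10000 rad/s

For a series RLC circuit (capacitor voltage as output), ω_n = 1/√(LC) = 1/√(5.14 mH · 1.87 µF) = 10200 rad/s.
ζ = (R/2)·√(C/L) = (18.8/2)·√(1.87 µF/5.14 mH) = 0.179.
ω_d = 10200·√(1 − 0.179²) = 10000 rad/s.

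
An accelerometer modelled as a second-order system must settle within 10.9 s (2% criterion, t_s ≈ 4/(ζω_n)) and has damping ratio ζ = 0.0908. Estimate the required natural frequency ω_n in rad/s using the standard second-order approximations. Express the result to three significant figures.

ω_n ≈ 4.04 rad/s

Rearranging t_s ≈ 4/(ζω_n) gives ω_n = 4/(ζ·t_s) = 4/(0.0908 × 10.9) = 4.04 rad/s.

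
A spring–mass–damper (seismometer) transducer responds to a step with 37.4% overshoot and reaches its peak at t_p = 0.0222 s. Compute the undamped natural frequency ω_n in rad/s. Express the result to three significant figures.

ω_n ≈ 148 rad/s

From the overshoot, ζ = −ln(OS)/√(π²+ln²(OS)) = 0.299.
t_p = π/ω_d ⇒ ω_d = 142 rad/s; then ω_n = ω_d/√(1−ζ²) = 148 rad/s.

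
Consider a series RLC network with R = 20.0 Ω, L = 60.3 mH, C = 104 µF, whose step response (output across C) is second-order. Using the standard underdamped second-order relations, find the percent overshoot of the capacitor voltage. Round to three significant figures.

%OS ≈ 23.8%

For a series RLC circuit (capacitor voltage as output), ω_n = 1/√(LC) = 1/√(60.3 mH · 104 µF) = 399 rad/s.
ζ = (R/2)·√(C/L) = (20.0/2)·√(104 µF/60.3 mH) = 0.415.
%OS = 100·exp(−πζ/√(1−ζ²)) = 23.8%.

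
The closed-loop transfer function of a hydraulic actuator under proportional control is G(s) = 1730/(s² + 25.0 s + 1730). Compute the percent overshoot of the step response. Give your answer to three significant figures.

%OS ≈ 37.2%

Matching coefficients with s² + 2ζω_n s + ω_n² gives ω_n² = 1730 ⇒ ω_n = 41.6 rad/s, and ζ = 25.0/(2ω_n) = 0.301.
%OS = 100·exp(−πζ/√(1−ζ²)) = 37.2%.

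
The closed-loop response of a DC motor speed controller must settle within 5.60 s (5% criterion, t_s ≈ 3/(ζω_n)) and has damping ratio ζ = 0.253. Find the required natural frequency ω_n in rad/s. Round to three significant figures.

Rearranging t_s ≈ 3/(ζω_n) gives ω_n = 3/(ζ·t_s) = 3/(0.253 × 5.60) = 2.12 rad/s.

ω_n ≈ 2.12 rad/s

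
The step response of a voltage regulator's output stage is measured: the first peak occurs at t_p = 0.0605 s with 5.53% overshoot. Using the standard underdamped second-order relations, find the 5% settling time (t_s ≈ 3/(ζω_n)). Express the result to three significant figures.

t_s ≈ 0.0627 s

ζ from %OS: ζ = |ln 0.0553|/√(π²+ln²0.0553) = 0.678.
From t_p = π/ω_d, ω_d = π/0.0605 = 51.9 rad/s, so ω_n = ω_d/√(1−ζ²) = 70.6 rad/s.
t_s ≈ 3/(ζω_n) = 3/(0.678·70.6) = 0.0627 s.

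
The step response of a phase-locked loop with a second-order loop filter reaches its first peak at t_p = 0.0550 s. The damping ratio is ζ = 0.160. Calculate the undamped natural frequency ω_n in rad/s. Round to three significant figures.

Peak time t_p = π/ω_d, so ω_d = π/t_p = π/0.0550 = 57.1 rad/s.
ω_n = ω_d/√(1−ζ²) = 57.1/√0.974 = 57.9 rad/s.

ω_n ≈ 57.9 rad/s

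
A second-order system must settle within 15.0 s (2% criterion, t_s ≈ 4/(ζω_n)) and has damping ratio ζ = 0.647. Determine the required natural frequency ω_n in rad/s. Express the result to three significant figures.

Rearranging t_s ≈ 4/(ζω_n) gives ω_n = 4/(ζ·t_s) = 4/(0.647 × 15.0) = 0.412 rad/s.

ω_n ≈ 0.412 rad/s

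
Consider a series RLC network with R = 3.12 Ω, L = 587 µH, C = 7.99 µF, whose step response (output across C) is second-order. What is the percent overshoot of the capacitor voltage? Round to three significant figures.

%OS ≈ 55.9%

For a series RLC circuit (capacitor voltage as output), ω_n = 1/√(LC) = 1/√(587 µH · 7.99 µF) = 14600 rad/s.
ζ = (R/2)·√(C/L) = (3.12/2)·√(7.99 µF/587 µH) = 0.182.
Overshoot: exp(−π·0.182/√(1−0.182²)) = 0.559, i.e. 55.9%.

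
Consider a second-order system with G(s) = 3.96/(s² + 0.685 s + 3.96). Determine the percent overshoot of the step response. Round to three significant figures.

ω_n = √3.96 = 1.99 rad/s; ζ = 0.685/(2·1.99) = 0.172.
%OS = 100·exp(−πζ/√(1−ζ²)) = 57.8%.

%OS ≈ 57.8%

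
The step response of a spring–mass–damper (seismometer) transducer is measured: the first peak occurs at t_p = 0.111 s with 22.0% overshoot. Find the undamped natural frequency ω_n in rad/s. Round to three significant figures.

The overshoot fixes ζ = −ln(OS)/√(π²+ln²(OS)) = 0.434.
t_p = π/ω_d ⇒ ω_d = 28.3 rad/s; then ω_n = ω_d/√(1−ζ²) = 31.4 rad/s.

ω_n ≈ 31.4 rad/s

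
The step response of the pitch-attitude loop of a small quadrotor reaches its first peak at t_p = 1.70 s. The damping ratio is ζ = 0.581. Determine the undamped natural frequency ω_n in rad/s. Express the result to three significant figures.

ω_n ≈ 2.27 rad/s

Peak time t_p = π/ω_d, so ω_d = π/t_p = π/1.70 = 1.85 rad/s.
ω_n = ω_d/√(1−ζ²) = 1.85/√0.662 = 2.27 rad/s.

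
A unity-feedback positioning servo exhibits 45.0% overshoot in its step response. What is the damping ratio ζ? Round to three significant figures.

ζ ≈ 0.246

From %OS = 100·exp(−πζ/√(1−ζ²)), invert to get ζ = −ln(OS)/√(π² + ln²(OS)) with OS = 0.450.
−ln 0.450 = 0.7985, so ζ = 0.7985/√(π² + 0.6376) = 0.246.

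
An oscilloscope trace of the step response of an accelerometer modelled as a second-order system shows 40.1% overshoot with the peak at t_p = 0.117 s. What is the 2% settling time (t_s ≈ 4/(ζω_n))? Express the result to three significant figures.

t_s ≈ 0.512 s

ζ from %OS: ζ = |ln 0.401|/√(π²+ln²0.401) = 0.279.
t_p = π/ω_d ⇒ ω_d = 26.9 rad/s; then ω_n = ω_d/√(1−ζ²) = 28.0 rad/s.
t_s ≈ 4/(ζω_n) = 4/(0.279·28.0) = 0.512 s.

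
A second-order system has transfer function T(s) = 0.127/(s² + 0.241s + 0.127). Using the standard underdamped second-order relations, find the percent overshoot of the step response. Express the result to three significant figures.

Matching coefficients with s² + 2ζω_n s + ω_n² gives ω_n² = 0.127 ⇒ ω_n = 0.356 rad/s, and ζ = 0.241/(2ω_n) = 0.338.
%OS = 100 e^{−πζ/√(1−ζ²)} with ζ = 0.338 gives 32.3%.

%OS ≈ 32.3%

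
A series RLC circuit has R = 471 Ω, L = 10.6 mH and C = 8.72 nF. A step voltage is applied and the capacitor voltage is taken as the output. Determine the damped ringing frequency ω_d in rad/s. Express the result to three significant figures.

ω_d ≈ 102000 rad/s

For a series RLC circuit (capacitor voltage as output), ω_n = 1/√(LC) = 1/√(10.6 mH · 8.72 nF) = 104000 rad/s.
ζ = (R/2)·√(C/L) = (471/2)·√(8.72 nF/10.6 mH) = 0.214.
The damped frequency ω_d = ω_n√(1−ζ²) = 102000 rad/s.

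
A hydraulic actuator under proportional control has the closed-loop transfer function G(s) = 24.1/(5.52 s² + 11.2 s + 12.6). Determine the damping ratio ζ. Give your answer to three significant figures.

ζ ≈ 0.671

Dividing through by 5.52: denominator becomes s² + 2.029 s + 2.283.
So ω_n = √2.283 = 1.51 rad/s and ζ = 2.029/(2·1.51) = 0.671.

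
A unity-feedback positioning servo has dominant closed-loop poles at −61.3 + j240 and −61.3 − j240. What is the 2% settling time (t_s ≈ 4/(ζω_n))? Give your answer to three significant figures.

t_s ≈ 0.0653 s

For poles at −σ ± jω_d, ζω_n = σ = 61.3, so t_s ≈ 4/σ = 0.0653 s.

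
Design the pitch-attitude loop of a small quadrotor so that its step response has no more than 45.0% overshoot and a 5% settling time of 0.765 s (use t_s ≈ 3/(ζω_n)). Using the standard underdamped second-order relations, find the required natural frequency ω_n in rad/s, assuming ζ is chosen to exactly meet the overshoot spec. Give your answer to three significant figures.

ω_n ≈ 15.9 rad/s

ζ = −ln(OS)/√(π² + (ln OS)²). With OS = 0.450, ln OS = −0.7985 and ζ = 0.7985/3.241 = 0.246.
From t_s ≈ 3/(ζω_n): ω_n = 3/(ζ·t_s) = 3/(0.246·0.765) = 15.9 rad/s.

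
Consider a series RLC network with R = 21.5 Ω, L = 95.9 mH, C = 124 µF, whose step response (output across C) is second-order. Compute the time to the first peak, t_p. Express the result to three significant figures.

t_p ≈ 0.0117 s

For a series RLC circuit (capacitor voltage as output), ω_n = 1/√(LC) = 1/√(95.9 mH · 124 µF) = 290 rad/s.
ζ = (R/2)·√(C/L) = (21.5/2)·√(124 µF/95.9 mH) = 0.387.
ω_d = ω_n√(1−ζ²) = 267 rad/s. t_p = π/ω_d = 0.0117 s.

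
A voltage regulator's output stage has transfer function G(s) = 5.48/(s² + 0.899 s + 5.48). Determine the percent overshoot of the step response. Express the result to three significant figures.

Comparing the denominator to s² + 2ζω_n s + ω_n²: ω_n = √5.48 = 2.34 rad/s, and 2ζω_n = 0.899 so ζ = 0.899/(2·2.34) = 0.192.
%OS = 100 e^{−πζ/√(1−ζ²)} with ζ = 0.192 gives 54.1%.

%OS ≈ 54.1%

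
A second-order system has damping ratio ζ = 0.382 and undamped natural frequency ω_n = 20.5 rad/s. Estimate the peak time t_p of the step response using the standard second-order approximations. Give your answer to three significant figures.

The damped frequency is ω_d = ω_n√(1−ζ²) = 20.5·√(1−0.146) = 18.9 rad/s.
Peak time t_p = π/ω_d = π/18.9 = 0.166 s.

t_p ≈ 0.166 s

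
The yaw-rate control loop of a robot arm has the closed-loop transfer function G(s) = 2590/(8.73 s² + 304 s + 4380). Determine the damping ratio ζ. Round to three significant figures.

ζ ≈ 0.777

Dividing through by 8.73: denominator becomes s² + 34.82 s + 501.7.
So ω_n = √501.7 = 22.4 rad/s and ζ = 34.82/(2·22.4) = 0.777.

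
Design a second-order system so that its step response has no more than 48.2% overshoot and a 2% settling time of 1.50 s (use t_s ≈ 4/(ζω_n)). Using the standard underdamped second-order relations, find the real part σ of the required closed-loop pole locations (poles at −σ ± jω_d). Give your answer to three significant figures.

σ ≈ 2.67

The settling-time spec alone fixes σ = ζω_n = 4/t_s = 4/1.50 = 2.67.
(Overshoot then fixes ζ = 0.226 and hence ω_d = σ·√(1−ζ²)/ζ = 11.5 rad/s.)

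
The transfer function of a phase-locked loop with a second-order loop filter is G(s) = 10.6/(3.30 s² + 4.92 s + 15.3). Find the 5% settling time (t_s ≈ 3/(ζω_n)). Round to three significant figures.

t_s ≈ 4.02 s

Dividing through by 3.30: denominator becomes s² + 1.491 s + 4.636.
So ω_n = √4.636 = 2.15 rad/s and ζ = 1.491/(2·2.15) = 0.346.
t_s ≈ 3/(ζω_n) = 4.02 s.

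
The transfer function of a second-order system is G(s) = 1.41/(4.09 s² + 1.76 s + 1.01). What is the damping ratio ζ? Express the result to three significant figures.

Dividing through by 4.09: denominator becomes s² + 0.4303 s + 0.2469.
So ω_n = √0.2469 = 0.497 rad/s and ζ = 0.4303/(2·0.497) = 0.433.

ζ ≈ 0.433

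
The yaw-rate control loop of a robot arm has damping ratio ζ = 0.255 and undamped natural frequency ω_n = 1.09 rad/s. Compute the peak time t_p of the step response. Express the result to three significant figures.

The damped frequency is ω_d = ω_n√(1−ζ²) = 1.09·√(1−0.0650) = 1.05 rad/s.
Peak time t_p = π/ω_d = π/1.05 = 2.98 s.

t_p ≈ 2.98 s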